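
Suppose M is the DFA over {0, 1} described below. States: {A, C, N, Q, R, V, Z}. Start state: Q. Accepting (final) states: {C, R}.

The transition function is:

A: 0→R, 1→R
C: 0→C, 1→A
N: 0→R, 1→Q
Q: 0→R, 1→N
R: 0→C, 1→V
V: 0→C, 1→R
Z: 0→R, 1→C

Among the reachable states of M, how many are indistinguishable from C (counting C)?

2

Reachable states from the start: {A,C,N,Q,R,V}. Unreachable: {Z} — drop them.
Initial partition by acceptance: {C,R} | {A,N,Q,V}.
Refine {A,N,Q,V} on symbol 1: members go to different blocks, giving {N,Q} and {A,V}.
No further refinement is possible. Final partition (3 blocks): {C,R} | {N,Q} | {A,V}.
State C belongs to the block {C,R}, which has 2 states.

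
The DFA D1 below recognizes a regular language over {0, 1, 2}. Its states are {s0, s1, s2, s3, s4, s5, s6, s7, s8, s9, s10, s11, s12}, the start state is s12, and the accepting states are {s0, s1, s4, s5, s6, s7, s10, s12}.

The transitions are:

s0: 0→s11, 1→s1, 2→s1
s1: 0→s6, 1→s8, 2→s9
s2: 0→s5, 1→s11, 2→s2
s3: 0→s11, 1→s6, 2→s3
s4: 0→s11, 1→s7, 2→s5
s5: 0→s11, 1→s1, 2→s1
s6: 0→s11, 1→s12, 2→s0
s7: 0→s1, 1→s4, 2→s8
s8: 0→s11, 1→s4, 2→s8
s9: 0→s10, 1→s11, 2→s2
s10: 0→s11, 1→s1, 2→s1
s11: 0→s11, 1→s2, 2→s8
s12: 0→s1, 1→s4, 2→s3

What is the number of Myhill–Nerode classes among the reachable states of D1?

7

Every state is reachable, so we keep all 13.
Start with accepting vs non-accepting: {s0,s1,s4,s5,s6,s7,s10,s12} | {s2,s3,s8,s9,s11}.
Refine {s0,s1,s4,s5,s6,s7,s10,s12} on symbol 0: members go to different blocks, giving {s0,s4,s5,s6,s10} and {s1,s7,s12}.
Split {s0,s4,s5,s6,s10} by δ(·,2) → {s0,s5,s10} and {s4,s6}.
On input 0, block {s2,s3,s8,s9,s11} splits into {s3,s8,s11} and {s2,s9}.
On input 1, block {s3,s8,s11} splits into {s3,s8} and {s11}.
Split {s1,s7,s12} by δ(·,0) → {s7,s12} and {s1}.
No further refinement is possible. Final partition (7 blocks): {s0,s5,s10} | {s3,s8} | {s7,s12} | {s4,s6} | {s2,s9} | {s11} | {s1}.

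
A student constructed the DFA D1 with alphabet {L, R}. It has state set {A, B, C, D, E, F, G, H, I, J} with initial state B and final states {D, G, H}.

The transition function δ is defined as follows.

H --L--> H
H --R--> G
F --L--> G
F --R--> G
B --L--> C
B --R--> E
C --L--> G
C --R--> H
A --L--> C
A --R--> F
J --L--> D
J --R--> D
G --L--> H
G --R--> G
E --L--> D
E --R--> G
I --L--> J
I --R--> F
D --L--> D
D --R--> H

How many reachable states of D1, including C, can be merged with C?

Reachable states from the start: {B,C,D,E,G,H}. Unreachable: {A,F,I,J} — drop them.
Start with accepting vs non-accepting: {D,G,H} | {B,C,E}.
Refine {B,C,E} on symbol L: members go to different blocks, giving {C,E} and {B}.
Stable partition: {D,G,H} | {C,E} | {B} — 3 equivalence classes.
State C belongs to the block {C,E}, which has 2 states.

2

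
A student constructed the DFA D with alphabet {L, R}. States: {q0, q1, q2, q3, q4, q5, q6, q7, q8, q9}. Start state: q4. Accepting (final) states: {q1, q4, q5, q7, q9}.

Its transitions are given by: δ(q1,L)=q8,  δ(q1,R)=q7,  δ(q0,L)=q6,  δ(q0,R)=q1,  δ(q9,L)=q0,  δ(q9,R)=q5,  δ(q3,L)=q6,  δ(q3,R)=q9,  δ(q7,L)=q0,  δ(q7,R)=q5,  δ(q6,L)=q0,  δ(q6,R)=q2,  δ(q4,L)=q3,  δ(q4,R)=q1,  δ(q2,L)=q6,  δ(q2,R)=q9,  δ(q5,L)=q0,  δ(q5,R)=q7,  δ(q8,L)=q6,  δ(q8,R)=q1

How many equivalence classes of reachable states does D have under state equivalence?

3

Initial partition by acceptance: {q1,q4,q5,q7,q9} | {q0,q2,q3,q6,q8}.
Refine {q0,q2,q3,q6,q8} on symbol R: members go to different blocks, giving {q0,q2,q3,q8} and {q6}.
The partition is now stable with 3 blocks: {q1,q4,q5,q7,q9} | {q0,q2,q3,q8} | {q6}.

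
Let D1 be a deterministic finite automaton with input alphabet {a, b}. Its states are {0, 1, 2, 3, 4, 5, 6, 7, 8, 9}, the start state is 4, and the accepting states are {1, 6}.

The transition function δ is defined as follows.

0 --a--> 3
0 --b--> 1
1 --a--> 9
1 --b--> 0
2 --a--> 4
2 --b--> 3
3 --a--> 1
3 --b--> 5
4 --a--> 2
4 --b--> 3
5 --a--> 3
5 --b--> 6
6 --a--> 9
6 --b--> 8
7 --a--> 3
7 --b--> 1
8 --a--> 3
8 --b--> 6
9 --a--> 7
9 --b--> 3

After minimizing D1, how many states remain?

Initial partition by acceptance: {1,6} | {0,2,3,4,5,7,8,9}.
On input a, block {0,2,3,4,5,7,8,9} splits into {0,2,4,5,7,8,9} and {3}.
Refine {0,2,4,5,7,8,9} on symbol a: members go to different blocks, giving {0,5,7,8} and {2,4,9}.
Split {2,4,9} by δ(·,a) → {2,4} and {9}.
Stable partition: {1,6} | {0,5,7,8} | {3} | {2,4} | {9} — 5 equivalence classes.

5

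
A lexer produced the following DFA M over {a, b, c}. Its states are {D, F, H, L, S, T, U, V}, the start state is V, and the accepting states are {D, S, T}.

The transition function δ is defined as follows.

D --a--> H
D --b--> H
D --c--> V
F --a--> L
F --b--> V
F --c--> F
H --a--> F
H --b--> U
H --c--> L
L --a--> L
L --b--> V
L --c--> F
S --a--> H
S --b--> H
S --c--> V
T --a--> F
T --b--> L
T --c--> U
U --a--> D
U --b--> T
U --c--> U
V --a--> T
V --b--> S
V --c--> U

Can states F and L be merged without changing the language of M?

Yes

Every state is reachable, so we keep all 8.
P0 = {D,S,T} | {F,H,L,U,V}.
On input a, block {F,H,L,U,V} splits into {F,H,L} and {U,V}.
The partition is now stable with 3 blocks: {D,S,T} | {F,H,L} | {U,V}.
F and L lie in the same block of the stable partition, so they are equivalent — no string distinguishes them.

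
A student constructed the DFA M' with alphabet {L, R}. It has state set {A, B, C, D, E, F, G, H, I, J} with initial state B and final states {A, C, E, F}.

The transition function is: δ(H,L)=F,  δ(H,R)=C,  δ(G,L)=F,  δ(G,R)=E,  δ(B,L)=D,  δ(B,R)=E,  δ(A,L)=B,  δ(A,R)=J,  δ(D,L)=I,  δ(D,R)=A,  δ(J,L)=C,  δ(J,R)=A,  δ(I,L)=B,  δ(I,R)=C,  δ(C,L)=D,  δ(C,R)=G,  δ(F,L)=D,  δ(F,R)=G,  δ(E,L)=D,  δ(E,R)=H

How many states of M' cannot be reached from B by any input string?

0

Exploring from B, all states are eventually visited, so none are unreachable.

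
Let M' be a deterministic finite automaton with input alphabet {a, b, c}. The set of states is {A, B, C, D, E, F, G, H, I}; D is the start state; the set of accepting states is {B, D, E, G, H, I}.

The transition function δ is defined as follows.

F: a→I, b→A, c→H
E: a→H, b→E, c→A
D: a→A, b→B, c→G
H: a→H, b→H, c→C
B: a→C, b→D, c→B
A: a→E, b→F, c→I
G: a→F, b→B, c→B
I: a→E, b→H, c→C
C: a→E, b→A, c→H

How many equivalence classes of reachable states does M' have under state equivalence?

3

All states are reachable from the start state.
Initial partition by acceptance: {B,D,E,G,H,I} | {A,C,F}.
On input a, block {B,D,E,G,H,I} splits into {B,D,G} and {E,H,I}.
Stable partition: {B,D,G} | {A,C,F} | {E,H,I} — 3 equivalence classes.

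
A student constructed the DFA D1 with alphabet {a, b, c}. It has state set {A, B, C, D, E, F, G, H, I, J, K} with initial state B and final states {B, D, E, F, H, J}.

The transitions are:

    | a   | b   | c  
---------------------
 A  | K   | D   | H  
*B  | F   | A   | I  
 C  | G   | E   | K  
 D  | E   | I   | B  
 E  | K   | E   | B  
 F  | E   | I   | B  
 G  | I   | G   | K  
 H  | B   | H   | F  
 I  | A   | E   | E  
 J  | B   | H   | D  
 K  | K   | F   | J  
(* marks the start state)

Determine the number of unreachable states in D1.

No path from B leads to C, G; the other 9 states are all reachable.

2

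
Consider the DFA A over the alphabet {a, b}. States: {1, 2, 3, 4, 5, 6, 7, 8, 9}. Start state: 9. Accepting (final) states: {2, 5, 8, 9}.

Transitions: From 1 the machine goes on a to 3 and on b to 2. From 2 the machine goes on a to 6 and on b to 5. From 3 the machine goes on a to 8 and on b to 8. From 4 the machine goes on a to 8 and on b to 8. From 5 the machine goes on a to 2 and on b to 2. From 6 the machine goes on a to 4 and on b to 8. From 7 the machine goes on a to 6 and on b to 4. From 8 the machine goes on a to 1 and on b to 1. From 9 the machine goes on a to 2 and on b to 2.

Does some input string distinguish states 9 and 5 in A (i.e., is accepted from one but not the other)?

Reachable states from the start: {1,2,3,4,5,6,8,9}. Unreachable: {7} — drop them.
Start with accepting vs non-accepting: {2,5,8,9} | {1,3,4,6}.
On input a, block {2,5,8,9} splits into {2,8} and {5,9}.
Split {2,8} by δ(·,b) → {2} and {8}.
Refine {1,3,4,6} on symbol a: members go to different blocks, giving {1,6} and {3,4}.
On input b, block {1,6} splits into {1} and {6}.
Stable partition: {2} | {1} | {5,9} | {8} | {3,4} | {6} — 6 equivalence classes.
9 and 5 lie in the same block of the stable partition, so they are equivalent — no string distinguishes them.

No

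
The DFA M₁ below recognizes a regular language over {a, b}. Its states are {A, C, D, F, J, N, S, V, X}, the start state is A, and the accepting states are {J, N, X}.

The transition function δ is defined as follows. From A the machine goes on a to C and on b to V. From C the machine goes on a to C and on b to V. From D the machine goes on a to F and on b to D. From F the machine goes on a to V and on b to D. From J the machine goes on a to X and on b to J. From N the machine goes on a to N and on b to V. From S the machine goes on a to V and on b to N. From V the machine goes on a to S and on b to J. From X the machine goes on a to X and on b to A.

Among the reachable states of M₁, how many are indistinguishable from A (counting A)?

Reachable states from the start: {A,C,J,N,S,V,X}. Unreachable: {D,F} — drop them.
P0 = {J,N,X} | {A,C,S,V}.
Refine {J,N,X} on symbol b: members go to different blocks, giving {N,X} and {J}.
Split {A,C,S,V} by δ(·,b) → {A,C} and {V} and {S}.
Split {N,X} by δ(·,b) → {X} and {N}.
No further refinement is possible. Final partition (6 blocks): {X} | {A,C} | {J} | {V} | {S} | {N}.
The equivalence class containing A is {A,C}, of size 2.

2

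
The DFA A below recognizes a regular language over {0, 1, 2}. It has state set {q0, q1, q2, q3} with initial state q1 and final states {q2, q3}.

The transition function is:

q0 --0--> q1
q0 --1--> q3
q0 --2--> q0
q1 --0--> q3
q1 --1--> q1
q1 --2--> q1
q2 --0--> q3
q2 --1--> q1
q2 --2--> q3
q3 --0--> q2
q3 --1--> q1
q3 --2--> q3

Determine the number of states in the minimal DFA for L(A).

Reachable states from the start: {q1,q2,q3}. Unreachable: {q0} — drop them.
Initial partition by acceptance: {q2,q3} | {q1}.
Stable partition: {q2,q3} | {q1} — 2 equivalence classes.

2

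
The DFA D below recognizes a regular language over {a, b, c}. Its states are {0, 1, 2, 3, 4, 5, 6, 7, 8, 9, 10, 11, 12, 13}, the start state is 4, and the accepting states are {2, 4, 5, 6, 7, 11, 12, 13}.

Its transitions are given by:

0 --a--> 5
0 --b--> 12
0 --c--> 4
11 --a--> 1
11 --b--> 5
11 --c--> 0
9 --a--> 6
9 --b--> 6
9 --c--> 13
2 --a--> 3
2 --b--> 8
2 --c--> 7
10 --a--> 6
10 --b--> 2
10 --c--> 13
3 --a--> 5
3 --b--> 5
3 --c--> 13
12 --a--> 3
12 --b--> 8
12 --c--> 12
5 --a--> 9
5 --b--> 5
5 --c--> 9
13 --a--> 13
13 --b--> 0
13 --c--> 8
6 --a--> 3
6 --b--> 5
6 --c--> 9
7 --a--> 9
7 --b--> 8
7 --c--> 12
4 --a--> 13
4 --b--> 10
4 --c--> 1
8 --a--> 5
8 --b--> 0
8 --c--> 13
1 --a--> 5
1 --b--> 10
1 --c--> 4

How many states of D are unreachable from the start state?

No path from 4 leads to 11; the other 13 states are all reachable.

1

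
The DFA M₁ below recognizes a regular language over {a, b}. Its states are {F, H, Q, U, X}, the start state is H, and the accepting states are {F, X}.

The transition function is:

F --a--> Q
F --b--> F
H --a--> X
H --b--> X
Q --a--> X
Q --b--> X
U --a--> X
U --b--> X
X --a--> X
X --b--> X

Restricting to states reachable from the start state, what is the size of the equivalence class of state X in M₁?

1

States {F,Q,U} cannot be reached from the start state, so discard them.
Start with accepting vs non-accepting: {X} | {H}.
No further refinement is possible. Final partition (2 blocks): {X} | {H}.
State X belongs to the block {X}, which has 1 states.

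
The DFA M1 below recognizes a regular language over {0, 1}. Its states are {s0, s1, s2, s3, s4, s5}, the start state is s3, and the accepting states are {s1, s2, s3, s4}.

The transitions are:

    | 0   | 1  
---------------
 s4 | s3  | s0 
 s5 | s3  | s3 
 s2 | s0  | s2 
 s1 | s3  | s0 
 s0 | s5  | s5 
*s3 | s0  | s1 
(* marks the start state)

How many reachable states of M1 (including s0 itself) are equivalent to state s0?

First remove the unreachable states {s2,s4}; 4 states remain.
Initial partition by acceptance: {s1,s3} | {s0,s5}.
On input 0, block {s1,s3} splits into {s1} and {s3}.
Refine {s0,s5} on symbol 0: members go to different blocks, giving {s0} and {s5}.
The partition is now stable with 4 blocks: {s1} | {s0} | {s3} | {s5}.
State s0 belongs to the block {s0}, which has 1 states.

1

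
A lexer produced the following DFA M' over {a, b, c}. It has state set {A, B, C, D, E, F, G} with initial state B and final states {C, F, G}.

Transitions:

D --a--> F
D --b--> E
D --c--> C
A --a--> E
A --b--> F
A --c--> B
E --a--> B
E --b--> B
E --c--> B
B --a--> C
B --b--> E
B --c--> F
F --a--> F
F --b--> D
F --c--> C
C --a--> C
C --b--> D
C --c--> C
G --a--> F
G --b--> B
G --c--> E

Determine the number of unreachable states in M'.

2

Starting at B and following transitions, the reachable set is {B, C, D, E, F}. That leaves A, G unreachable — 2 in total.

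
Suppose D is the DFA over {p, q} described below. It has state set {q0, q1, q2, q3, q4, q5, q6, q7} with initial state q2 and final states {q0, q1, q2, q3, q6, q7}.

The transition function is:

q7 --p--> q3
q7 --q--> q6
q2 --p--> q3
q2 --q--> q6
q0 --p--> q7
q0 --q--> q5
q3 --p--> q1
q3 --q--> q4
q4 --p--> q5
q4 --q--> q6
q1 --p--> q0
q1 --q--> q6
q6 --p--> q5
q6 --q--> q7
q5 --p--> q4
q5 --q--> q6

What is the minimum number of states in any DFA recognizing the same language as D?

4

Every state is reachable, so we keep all 8.
Initial partition by acceptance: {q0,q1,q2,q3,q6,q7} | {q4,q5}.
On input p, block {q0,q1,q2,q3,q6,q7} splits into {q0,q1,q2,q3,q7} and {q6}.
On input q, block {q0,q1,q2,q3,q7} splits into {q1,q2,q7} and {q0,q3}.
Stable partition: {q1,q2,q7} | {q4,q5} | {q6} | {q0,q3} — 4 equivalence classes.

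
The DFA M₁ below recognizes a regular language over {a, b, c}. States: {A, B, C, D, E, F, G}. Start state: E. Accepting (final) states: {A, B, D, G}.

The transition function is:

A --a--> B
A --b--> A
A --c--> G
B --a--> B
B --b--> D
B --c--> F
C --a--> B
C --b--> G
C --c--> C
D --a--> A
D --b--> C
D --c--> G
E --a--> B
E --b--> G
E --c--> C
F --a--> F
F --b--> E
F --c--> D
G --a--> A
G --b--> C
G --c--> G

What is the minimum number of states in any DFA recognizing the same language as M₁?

5

Start with accepting vs non-accepting: {A,B,D,G} | {C,E,F}.
Refine {A,B,D,G} on symbol b: members go to different blocks, giving {A,B} and {D,G}.
On input b, block {A,B} splits into {A} and {B}.
Refine {C,E,F} on symbol a: members go to different blocks, giving {C,E} and {F}.
The partition is now stable with 5 blocks: {A} | {C,E} | {D,G} | {B} | {F}.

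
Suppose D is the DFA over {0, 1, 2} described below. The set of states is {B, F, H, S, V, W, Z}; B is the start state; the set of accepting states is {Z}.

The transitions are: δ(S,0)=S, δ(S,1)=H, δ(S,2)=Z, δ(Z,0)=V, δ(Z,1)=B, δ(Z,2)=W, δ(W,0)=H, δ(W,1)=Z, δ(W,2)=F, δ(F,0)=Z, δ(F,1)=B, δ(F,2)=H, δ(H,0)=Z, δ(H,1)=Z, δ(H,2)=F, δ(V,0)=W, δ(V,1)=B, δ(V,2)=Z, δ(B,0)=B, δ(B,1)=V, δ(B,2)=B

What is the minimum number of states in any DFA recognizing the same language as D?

States {S} cannot be reached from the start state, so discard them.
Start with accepting vs non-accepting: {Z} | {B,F,H,V,W}.
Split {B,F,H,V,W} by δ(·,0) → {B,V,W} and {F,H}.
Refine {B,V,W} on symbol 0: members go to different blocks, giving {B,V} and {W}.
On input 0, block {B,V} splits into {B} and {V}.
Refine {F,H} on symbol 1: members go to different blocks, giving {F} and {H}.
Stable partition: {Z} | {B} | {F} | {W} | {V} | {H} — 6 equivalence classes.

6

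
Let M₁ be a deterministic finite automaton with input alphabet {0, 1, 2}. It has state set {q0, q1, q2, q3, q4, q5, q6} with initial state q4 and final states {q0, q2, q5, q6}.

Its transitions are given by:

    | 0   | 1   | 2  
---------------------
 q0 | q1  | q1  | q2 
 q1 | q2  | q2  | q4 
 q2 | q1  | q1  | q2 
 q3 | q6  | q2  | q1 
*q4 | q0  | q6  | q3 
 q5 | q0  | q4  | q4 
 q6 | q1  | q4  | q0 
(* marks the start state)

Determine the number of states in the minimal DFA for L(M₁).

2

Reachable states from the start: {q0,q1,q2,q3,q4,q6}. Unreachable: {q5} — drop them.
Initial partition by acceptance: {q0,q2,q6} | {q1,q3,q4}.
The partition is now stable with 2 blocks: {q0,q2,q6} | {q1,q3,q4}.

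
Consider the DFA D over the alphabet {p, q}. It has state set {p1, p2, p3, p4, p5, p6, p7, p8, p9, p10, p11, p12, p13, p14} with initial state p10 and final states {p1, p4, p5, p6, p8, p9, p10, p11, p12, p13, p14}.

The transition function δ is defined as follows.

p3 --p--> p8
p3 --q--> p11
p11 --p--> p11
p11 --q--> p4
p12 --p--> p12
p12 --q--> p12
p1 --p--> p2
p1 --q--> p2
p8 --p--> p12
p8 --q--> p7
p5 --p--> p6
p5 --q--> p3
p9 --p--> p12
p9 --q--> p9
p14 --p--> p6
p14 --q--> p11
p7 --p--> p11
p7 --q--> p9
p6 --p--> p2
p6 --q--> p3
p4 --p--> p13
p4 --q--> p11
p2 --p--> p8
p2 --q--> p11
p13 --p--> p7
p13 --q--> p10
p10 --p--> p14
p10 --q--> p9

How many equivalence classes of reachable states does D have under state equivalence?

10

States {p1,p5} cannot be reached from the start state, so discard them.
P0 = {p4,p6,p8,p9,p10,p11,p12,p13,p14} | {p2,p3,p7}.
Refine {p4,p6,p8,p9,p10,p11,p12,p13,p14} on symbol p: members go to different blocks, giving {p4,p8,p9,p10,p11,p12,p14} and {p6,p13}.
Refine {p4,p8,p9,p10,p11,p12,p14} on symbol p: members go to different blocks, giving {p8,p9,p10,p11,p12} and {p4,p14}.
Split {p8,p9,p10,p11,p12} by δ(·,p) → {p8,p9,p11,p12} and {p10}.
Split {p8,p9,p11,p12} by δ(·,q) → {p9,p12} and {p8} and {p11}.
Refine {p2,p3,p7} on symbol p: members go to different blocks, giving {p2,p3} and {p7}.
Refine {p6,p13} on symbol p: members go to different blocks, giving {p6} and {p13}.
On input p, block {p4,p14} splits into {p4} and {p14}.
No further refinement is possible. Final partition (10 blocks): {p9,p12} | {p2,p3} | {p6} | {p4} | {p10} | {p8} | {p11} | {p7} | {p13} | {p14}.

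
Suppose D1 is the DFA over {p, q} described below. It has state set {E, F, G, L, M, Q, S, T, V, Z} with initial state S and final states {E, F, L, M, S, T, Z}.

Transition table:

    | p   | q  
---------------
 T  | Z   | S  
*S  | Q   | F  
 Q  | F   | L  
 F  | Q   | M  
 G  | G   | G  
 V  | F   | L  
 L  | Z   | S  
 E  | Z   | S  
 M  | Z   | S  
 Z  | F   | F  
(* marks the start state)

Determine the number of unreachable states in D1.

4

No path from S leads to E, G, T, V; the other 6 states are all reachable.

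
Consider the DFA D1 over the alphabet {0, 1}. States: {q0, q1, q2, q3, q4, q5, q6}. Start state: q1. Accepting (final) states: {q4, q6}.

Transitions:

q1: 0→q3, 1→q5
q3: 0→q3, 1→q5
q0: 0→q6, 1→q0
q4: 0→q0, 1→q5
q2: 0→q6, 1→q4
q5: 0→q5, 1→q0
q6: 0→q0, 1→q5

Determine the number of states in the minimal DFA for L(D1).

First remove the unreachable states {q2,q4}; 5 states remain.
Initial partition by acceptance: {q6} | {q0,q1,q3,q5}.
Split {q0,q1,q3,q5} by δ(·,0) → {q1,q3,q5} and {q0}.
Split {q1,q3,q5} by δ(·,1) → {q1,q3} and {q5}.
The partition is now stable with 4 blocks: {q6} | {q1,q3} | {q0} | {q5}.

4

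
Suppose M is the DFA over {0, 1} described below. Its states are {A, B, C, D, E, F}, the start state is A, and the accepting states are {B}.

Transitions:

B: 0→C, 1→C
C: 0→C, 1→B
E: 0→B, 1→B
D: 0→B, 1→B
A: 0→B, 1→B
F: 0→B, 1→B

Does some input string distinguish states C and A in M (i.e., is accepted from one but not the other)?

Yes

First remove the unreachable states {D,E,F}; 3 states remain.
P0 = {B} | {A,C}.
Refine {A,C} on symbol 0: members go to different blocks, giving {A} and {C}.
No further refinement is possible. Final partition (3 blocks): {B} | {A} | {C}.
C and A end up in different blocks, so they are distinguishable. For instance, the string '0' is accepted from only A.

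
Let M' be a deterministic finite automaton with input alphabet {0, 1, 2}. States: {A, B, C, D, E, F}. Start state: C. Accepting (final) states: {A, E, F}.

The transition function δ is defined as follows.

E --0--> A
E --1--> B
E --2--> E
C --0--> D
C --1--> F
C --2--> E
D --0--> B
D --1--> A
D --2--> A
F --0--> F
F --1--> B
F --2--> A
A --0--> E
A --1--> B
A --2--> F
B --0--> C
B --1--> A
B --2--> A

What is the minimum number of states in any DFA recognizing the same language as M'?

2

Initial partition by acceptance: {A,E,F} | {B,C,D}.
The partition is now stable with 2 blocks: {A,E,F} | {B,C,D}.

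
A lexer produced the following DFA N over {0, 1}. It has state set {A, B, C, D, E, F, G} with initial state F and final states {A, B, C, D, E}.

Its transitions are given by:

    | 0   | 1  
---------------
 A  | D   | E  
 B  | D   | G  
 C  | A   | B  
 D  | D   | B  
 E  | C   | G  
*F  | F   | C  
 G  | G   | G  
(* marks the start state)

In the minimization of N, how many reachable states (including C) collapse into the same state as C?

3

P0 = {A,B,C,D,E} | {F,G}.
Refine {A,B,C,D,E} on symbol 1: members go to different blocks, giving {A,C,D} and {B,E}.
Refine {F,G} on symbol 1: members go to different blocks, giving {F} and {G}.
No further refinement is possible. Final partition (4 blocks): {A,C,D} | {F} | {B,E} | {G}.
The equivalence class containing C is {A,C,D}, of size 3.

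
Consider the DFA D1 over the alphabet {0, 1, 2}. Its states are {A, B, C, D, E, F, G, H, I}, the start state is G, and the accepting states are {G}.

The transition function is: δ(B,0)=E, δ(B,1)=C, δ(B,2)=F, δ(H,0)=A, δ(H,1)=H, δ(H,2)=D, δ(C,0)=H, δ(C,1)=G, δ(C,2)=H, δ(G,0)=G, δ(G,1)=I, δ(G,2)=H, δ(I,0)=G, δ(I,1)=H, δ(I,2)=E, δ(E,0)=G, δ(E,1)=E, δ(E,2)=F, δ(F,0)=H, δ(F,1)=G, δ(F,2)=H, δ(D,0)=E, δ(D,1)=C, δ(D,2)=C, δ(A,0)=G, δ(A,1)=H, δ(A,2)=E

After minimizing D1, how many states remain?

Reachable states from the start: {A,C,D,E,F,G,H,I}. Unreachable: {B} — drop them.
P0 = {G} | {A,C,D,E,F,H,I}.
Split {A,C,D,E,F,H,I} by δ(·,0) → {C,D,F,H} and {A,E,I}.
Split {C,D,F,H} by δ(·,0) → {C,F} and {D,H}.
Refine {A,E,I} on symbol 1: members go to different blocks, giving {A,I} and {E}.
Split {D,H} by δ(·,0) → {D} and {H}.
Stable partition: {G} | {C,F} | {A,I} | {D} | {E} | {H} — 6 equivalence classes.

6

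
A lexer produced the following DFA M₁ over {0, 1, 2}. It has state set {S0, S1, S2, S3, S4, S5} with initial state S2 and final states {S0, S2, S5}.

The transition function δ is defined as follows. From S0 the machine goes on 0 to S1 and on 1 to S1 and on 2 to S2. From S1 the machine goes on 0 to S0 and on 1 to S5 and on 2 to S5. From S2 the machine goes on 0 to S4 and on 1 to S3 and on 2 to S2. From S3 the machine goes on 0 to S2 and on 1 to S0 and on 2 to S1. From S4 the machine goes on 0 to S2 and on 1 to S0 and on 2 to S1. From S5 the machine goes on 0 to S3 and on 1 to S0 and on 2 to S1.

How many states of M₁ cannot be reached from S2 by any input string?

0

Every one of the 6 states is reachable from S2.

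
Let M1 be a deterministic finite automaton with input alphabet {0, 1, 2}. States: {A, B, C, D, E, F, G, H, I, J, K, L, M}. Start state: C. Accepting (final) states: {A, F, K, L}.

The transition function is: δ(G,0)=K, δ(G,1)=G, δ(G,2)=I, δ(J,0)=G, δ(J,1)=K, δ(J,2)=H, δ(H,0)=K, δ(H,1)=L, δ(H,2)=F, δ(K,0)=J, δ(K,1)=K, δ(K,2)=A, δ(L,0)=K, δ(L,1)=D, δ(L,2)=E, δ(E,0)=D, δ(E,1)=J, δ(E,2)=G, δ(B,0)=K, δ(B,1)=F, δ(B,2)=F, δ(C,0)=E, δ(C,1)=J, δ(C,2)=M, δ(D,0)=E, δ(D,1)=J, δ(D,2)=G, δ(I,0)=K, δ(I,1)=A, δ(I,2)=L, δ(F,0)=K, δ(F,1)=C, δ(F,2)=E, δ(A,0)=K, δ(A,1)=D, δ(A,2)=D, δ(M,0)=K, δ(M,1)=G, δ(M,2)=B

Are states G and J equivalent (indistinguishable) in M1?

Every state is reachable, so we keep all 13.
Start with accepting vs non-accepting: {A,F,K,L} | {B,C,D,E,G,H,I,J,M}.
Split {A,F,K,L} by δ(·,0) → {A,F,L} and {K}.
Refine {B,C,D,E,G,H,I,J,M} on symbol 0: members go to different blocks, giving {B,G,H,I,M} and {C,D,E,J}.
Split {B,G,H,I,M} by δ(·,1) → {B,H,I} and {G,M}.
Split {C,D,E,J} by δ(·,0) → {C,D,E} and {J}.
Stable partition: {A,F,L} | {B,H,I} | {K} | {C,D,E} | {G,M} | {J} — 6 equivalence classes.
G and J end up in different blocks, so they are distinguishable. For instance, the string '0' is accepted from only G.

No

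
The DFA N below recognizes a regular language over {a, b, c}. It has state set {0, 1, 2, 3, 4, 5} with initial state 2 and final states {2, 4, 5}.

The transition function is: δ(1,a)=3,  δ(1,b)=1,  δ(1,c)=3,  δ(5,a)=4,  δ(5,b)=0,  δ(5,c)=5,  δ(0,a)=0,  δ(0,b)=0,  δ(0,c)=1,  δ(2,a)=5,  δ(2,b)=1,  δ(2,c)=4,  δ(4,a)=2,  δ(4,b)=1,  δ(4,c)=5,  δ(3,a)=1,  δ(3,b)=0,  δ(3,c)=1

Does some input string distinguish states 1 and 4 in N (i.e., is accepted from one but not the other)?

Yes

P0 = {2,4,5} | {0,1,3}.
Stable partition: {2,4,5} | {0,1,3} — 2 equivalence classes.
1 and 4 end up in different blocks, so they are distinguishable. For instance, the string 'ε' is accepted from only 4.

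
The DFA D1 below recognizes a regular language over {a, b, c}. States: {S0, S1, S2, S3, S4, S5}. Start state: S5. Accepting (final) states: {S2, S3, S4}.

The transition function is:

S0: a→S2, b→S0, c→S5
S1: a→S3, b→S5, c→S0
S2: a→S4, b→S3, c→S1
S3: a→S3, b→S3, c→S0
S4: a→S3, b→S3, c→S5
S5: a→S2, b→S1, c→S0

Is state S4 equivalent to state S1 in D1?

All states are reachable from the start state.
P0 = {S2,S3,S4} | {S0,S1,S5}.
The partition is now stable with 2 blocks: {S2,S3,S4} | {S0,S1,S5}.
S4 and S1 end up in different blocks, so they are distinguishable. For instance, the string 'ε' is accepted from only S4.

No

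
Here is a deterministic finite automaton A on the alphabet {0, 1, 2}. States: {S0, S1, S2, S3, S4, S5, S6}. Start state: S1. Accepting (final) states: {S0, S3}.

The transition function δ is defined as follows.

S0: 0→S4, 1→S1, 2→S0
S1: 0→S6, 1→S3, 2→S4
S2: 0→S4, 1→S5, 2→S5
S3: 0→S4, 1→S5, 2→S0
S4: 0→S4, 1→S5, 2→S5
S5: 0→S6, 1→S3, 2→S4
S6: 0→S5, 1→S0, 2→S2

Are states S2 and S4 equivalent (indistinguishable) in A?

All states are reachable from the start state.
P0 = {S0,S3} | {S1,S2,S4,S5,S6}.
On input 1, block {S1,S2,S4,S5,S6} splits into {S1,S5,S6} and {S2,S4}.
Stable partition: {S0,S3} | {S1,S5,S6} | {S2,S4} — 3 equivalence classes.
S2 and S4 lie in the same block of the stable partition, so they are equivalent — no string distinguishes them.

Yes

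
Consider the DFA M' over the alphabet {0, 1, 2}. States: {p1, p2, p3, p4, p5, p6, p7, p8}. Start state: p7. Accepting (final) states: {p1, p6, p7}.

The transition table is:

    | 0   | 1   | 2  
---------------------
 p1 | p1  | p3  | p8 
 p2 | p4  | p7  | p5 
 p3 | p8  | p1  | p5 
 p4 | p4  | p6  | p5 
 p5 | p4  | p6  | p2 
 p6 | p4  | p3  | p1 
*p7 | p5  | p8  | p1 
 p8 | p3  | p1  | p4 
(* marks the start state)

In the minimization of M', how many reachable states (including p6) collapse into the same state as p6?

Every state is reachable, so we keep all 8.
Initial partition by acceptance: {p1,p6,p7} | {p2,p3,p4,p5,p8}.
Refine {p1,p6,p7} on symbol 0: members go to different blocks, giving {p6,p7} and {p1}.
Split {p2,p3,p4,p5,p8} by δ(·,1) → {p2,p4,p5} and {p3,p8}.
Stable partition: {p6,p7} | {p2,p4,p5} | {p1} | {p3,p8} — 4 equivalence classes.
The equivalence class containing p6 is {p6,p7}, of size 2.

2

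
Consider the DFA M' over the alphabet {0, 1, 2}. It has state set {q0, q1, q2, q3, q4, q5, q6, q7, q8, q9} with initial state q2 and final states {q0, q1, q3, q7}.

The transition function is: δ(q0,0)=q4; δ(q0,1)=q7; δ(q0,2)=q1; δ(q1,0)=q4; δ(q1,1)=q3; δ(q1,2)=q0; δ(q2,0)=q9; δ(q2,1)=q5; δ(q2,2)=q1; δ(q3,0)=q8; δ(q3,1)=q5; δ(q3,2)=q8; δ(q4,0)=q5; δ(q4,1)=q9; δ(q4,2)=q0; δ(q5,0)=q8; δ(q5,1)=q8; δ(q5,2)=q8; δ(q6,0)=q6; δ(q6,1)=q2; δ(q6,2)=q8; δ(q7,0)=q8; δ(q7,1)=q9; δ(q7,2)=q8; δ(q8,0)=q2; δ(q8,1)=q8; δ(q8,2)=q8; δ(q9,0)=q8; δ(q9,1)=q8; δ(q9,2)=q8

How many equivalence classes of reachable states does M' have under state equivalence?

5

First remove the unreachable states {q6}; 9 states remain.
P0 = {q0,q1,q3,q7} | {q2,q4,q5,q8,q9}.
Refine {q0,q1,q3,q7} on symbol 1: members go to different blocks, giving {q0,q1} and {q3,q7}.
Split {q2,q4,q5,q8,q9} by δ(·,2) → {q5,q8,q9} and {q2,q4}.
On input 0, block {q5,q8,q9} splits into {q5,q9} and {q8}.
The partition is now stable with 5 blocks: {q0,q1} | {q5,q9} | {q3,q7} | {q2,q4} | {q8}.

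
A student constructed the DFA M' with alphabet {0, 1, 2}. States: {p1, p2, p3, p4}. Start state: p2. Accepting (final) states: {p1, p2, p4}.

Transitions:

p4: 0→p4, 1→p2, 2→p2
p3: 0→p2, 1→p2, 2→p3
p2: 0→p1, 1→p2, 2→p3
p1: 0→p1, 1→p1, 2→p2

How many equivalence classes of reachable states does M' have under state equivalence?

States {p4} cannot be reached from the start state, so discard them.
Start with accepting vs non-accepting: {p1,p2} | {p3}.
Split {p1,p2} by δ(·,2) → {p1} and {p2}.
No further refinement is possible. Final partition (3 blocks): {p1} | {p3} | {p2}.

3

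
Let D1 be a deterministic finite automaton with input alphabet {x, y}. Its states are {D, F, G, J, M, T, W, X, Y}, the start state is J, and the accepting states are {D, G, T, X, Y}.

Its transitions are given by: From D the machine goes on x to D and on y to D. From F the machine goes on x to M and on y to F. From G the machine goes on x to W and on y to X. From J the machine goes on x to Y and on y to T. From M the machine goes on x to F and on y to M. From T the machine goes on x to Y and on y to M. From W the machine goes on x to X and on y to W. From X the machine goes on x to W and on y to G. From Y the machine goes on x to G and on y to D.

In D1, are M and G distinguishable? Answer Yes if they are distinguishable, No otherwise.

P0 = {D,G,T,X,Y} | {F,J,M,W}.
On input x, block {D,G,T,X,Y} splits into {D,T,Y} and {G,X}.
Split {D,T,Y} by δ(·,x) → {D,T} and {Y}.
Refine {D,T} on symbol x: members go to different blocks, giving {T} and {D}.
Split {F,J,M,W} by δ(·,x) → {F,M} and {W} and {J}.
No further refinement is possible. Final partition (7 blocks): {T} | {F,M} | {G,X} | {Y} | {D} | {W} | {J}.
M and G end up in different blocks, so they are distinguishable. For instance, the string 'ε' is accepted from only G.

Yes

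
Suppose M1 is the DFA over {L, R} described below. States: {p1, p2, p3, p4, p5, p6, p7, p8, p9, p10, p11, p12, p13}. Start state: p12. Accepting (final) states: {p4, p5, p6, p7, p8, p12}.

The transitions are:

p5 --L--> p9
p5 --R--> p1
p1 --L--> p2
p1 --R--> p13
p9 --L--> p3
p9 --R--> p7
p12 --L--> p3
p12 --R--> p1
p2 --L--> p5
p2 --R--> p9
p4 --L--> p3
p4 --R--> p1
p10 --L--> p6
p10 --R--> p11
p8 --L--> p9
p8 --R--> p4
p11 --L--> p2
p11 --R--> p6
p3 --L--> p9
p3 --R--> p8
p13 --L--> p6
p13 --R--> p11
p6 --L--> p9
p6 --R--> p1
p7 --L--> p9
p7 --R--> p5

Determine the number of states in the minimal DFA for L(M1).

First remove the unreachable states {p10}; 12 states remain.
Initial partition by acceptance: {p4,p5,p6,p7,p8,p12} | {p1,p2,p3,p9,p11,p13}.
Refine {p4,p5,p6,p7,p8,p12} on symbol R: members go to different blocks, giving {p4,p5,p6,p12} and {p7,p8}.
Split {p1,p2,p3,p9,p11,p13} by δ(·,L) → {p1,p3,p9,p11} and {p2,p13}.
Refine {p1,p3,p9,p11} on symbol L: members go to different blocks, giving {p1,p11} and {p3,p9}.
On input R, block {p1,p11} splits into {p1} and {p11}.
Refine {p2,p13} on symbol R: members go to different blocks, giving {p2} and {p13}.
The partition is now stable with 7 blocks: {p4,p5,p6,p12} | {p1} | {p7,p8} | {p2} | {p3,p9} | {p11} | {p13}.

7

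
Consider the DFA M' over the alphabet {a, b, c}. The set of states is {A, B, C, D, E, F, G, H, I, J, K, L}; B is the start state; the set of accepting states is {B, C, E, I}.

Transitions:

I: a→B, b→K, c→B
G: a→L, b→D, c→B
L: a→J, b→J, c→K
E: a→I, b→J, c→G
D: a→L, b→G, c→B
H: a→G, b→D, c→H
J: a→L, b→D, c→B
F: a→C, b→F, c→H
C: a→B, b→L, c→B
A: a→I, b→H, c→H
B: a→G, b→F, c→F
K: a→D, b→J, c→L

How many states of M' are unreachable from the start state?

BFS from B reaches {B, C, D, F, G, H, J, K, L}; the 3 state(s) A, E, I are never visited.

3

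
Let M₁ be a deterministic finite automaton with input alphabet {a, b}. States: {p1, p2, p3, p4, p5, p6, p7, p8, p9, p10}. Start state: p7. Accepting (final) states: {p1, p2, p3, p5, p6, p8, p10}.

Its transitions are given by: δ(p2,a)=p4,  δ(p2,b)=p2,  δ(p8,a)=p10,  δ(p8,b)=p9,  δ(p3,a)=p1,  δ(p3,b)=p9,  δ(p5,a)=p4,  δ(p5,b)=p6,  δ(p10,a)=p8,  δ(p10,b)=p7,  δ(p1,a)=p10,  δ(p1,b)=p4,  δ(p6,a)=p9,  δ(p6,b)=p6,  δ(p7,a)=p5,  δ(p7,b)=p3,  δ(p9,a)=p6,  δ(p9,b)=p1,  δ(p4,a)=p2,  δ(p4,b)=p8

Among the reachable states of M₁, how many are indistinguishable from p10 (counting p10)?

4

Start with accepting vs non-accepting: {p1,p2,p3,p5,p6,p8,p10} | {p4,p7,p9}.
Split {p1,p2,p3,p5,p6,p8,p10} by δ(·,a) → {p1,p3,p8,p10} and {p2,p5,p6}.
Stable partition: {p1,p3,p8,p10} | {p4,p7,p9} | {p2,p5,p6} — 3 equivalence classes.
The equivalence class containing p10 is {p1,p3,p8,p10}, of size 4.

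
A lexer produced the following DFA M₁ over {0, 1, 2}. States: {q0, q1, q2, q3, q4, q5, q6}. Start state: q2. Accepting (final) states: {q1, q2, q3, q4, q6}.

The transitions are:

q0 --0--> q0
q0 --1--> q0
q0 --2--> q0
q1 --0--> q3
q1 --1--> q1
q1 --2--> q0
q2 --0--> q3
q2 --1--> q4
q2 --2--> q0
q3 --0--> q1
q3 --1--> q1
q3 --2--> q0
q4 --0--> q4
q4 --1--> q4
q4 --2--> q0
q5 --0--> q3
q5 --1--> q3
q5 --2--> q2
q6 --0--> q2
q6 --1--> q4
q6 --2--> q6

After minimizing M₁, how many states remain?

2

Reachable states from the start: {q0,q1,q2,q3,q4}. Unreachable: {q5,q6} — drop them.
Start with accepting vs non-accepting: {q1,q2,q3,q4} | {q0}.
The partition is now stable with 2 blocks: {q1,q2,q3,q4} | {q0}.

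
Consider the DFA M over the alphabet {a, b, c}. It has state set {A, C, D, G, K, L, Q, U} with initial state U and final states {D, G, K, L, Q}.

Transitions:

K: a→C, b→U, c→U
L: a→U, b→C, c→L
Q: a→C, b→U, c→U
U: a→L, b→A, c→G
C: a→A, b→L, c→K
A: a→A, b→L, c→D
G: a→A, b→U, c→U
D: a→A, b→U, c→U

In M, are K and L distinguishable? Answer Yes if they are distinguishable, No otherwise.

First remove the unreachable states {Q}; 7 states remain.
Initial partition by acceptance: {D,G,K,L} | {A,C,U}.
On input c, block {D,G,K,L} splits into {D,G,K} and {L}.
Split {A,C,U} by δ(·,a) → {A,C} and {U}.
The partition is now stable with 4 blocks: {D,G,K} | {A,C} | {L} | {U}.
K and L end up in different blocks, so they are distinguishable. For instance, the string 'c' is accepted from only L.

Yes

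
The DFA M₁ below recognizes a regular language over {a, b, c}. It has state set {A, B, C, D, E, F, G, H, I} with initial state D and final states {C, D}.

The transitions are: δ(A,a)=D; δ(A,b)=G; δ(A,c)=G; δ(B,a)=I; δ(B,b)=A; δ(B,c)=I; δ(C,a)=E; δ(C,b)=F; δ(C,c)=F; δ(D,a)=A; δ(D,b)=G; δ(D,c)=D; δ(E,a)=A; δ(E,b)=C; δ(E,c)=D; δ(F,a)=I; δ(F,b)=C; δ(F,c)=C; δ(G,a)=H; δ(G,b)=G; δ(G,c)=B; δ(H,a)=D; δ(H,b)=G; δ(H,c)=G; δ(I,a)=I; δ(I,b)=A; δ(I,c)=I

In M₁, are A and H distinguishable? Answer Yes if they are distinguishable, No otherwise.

No

States {C,E,F} cannot be reached from the start state, so discard them.
P0 = {D} | {A,B,G,H,I}.
Refine {A,B,G,H,I} on symbol a: members go to different blocks, giving {B,G,I} and {A,H}.
Refine {B,G,I} on symbol a: members go to different blocks, giving {B,I} and {G}.
The partition is now stable with 4 blocks: {D} | {B,I} | {A,H} | {G}.
A and H lie in the same block of the stable partition, so they are equivalent — no string distinguishes them.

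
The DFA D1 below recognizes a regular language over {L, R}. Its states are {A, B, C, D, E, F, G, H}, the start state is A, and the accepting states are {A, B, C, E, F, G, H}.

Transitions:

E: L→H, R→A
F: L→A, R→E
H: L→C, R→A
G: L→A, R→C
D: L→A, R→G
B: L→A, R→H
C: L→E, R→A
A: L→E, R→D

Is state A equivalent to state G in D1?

States {B,F} cannot be reached from the start state, so discard them.
P0 = {A,C,E,G,H} | {D}.
On input R, block {A,C,E,G,H} splits into {C,E,G,H} and {A}.
Split {C,E,G,H} by δ(·,L) → {C,E,H} and {G}.
No further refinement is possible. Final partition (4 blocks): {C,E,H} | {D} | {A} | {G}.
A and G end up in different blocks, so they are distinguishable. For instance, the string 'R' is accepted from only G.

No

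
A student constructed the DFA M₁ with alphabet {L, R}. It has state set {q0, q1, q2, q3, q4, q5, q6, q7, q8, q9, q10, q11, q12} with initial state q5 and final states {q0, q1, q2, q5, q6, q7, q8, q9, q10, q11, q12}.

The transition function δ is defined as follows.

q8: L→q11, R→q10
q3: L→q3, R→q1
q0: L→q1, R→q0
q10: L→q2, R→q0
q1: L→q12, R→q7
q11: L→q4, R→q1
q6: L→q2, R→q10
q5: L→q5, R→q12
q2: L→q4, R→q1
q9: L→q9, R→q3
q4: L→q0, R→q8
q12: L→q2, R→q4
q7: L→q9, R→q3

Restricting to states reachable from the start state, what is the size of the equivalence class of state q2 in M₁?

2

First remove the unreachable states {q6}; 12 states remain.
Start with accepting vs non-accepting: {q0,q1,q2,q5,q7,q8,q9,q10,q11,q12} | {q3,q4}.
Refine {q0,q1,q2,q5,q7,q8,q9,q10,q11,q12} on symbol L: members go to different blocks, giving {q0,q1,q5,q7,q8,q9,q10,q12} and {q2,q11}.
Split {q0,q1,q5,q7,q8,q9,q10,q12} by δ(·,L) → {q0,q1,q5,q7,q9} and {q8,q10,q12}.
Refine {q0,q1,q5,q7,q9} on symbol L: members go to different blocks, giving {q0,q5,q7,q9} and {q1}.
On input L, block {q0,q5,q7,q9} splits into {q5,q7,q9} and {q0}.
Split {q5,q7,q9} by δ(·,R) → {q7,q9} and {q5}.
Split {q3,q4} by δ(·,L) → {q3} and {q4}.
Split {q8,q10,q12} by δ(·,R) → {q8} and {q10} and {q12}.
The partition is now stable with 10 blocks: {q7,q9} | {q3} | {q2,q11} | {q8} | {q1} | {q0} | {q5} | {q4} | {q10} | {q12}.
The equivalence class containing q2 is {q2,q11}, of size 2.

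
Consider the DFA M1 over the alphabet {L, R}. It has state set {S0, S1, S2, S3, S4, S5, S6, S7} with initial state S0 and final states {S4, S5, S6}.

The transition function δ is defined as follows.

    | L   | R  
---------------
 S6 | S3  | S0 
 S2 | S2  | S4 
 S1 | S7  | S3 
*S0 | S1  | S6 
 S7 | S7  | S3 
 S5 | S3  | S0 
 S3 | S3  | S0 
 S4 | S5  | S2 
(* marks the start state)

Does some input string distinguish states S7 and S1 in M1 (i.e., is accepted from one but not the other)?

States {S2,S4,S5} cannot be reached from the start state, so discard them.
Initial partition by acceptance: {S6} | {S0,S1,S3,S7}.
Refine {S0,S1,S3,S7} on symbol R: members go to different blocks, giving {S1,S3,S7} and {S0}.
Split {S1,S3,S7} by δ(·,R) → {S1,S7} and {S3}.
The partition is now stable with 4 blocks: {S6} | {S1,S7} | {S0} | {S3}.
S7 and S1 lie in the same block of the stable partition, so they are equivalent — no string distinguishes them.

No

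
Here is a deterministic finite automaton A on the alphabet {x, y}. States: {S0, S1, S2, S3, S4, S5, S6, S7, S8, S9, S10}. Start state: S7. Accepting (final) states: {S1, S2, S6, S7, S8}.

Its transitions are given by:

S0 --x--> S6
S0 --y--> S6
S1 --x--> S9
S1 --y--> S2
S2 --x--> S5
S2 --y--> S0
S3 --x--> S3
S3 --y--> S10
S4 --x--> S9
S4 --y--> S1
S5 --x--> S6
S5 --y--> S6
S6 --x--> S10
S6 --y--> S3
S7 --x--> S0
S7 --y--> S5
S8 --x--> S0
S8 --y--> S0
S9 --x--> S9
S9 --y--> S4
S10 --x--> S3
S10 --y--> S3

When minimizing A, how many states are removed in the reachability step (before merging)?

Starting at S7 and following transitions, the reachable set is {S0, S3, S5, S6, S7, S10}. That leaves S1, S2, S4, S8, S9 unreachable — 5 in total.

5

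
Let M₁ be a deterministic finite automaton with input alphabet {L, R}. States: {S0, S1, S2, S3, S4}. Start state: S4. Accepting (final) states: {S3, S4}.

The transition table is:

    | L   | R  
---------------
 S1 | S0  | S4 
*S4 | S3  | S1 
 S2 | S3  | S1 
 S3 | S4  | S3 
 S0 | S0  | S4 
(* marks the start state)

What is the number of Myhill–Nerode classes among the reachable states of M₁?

3

Reachable states from the start: {S0,S1,S3,S4}. Unreachable: {S2} — drop them.
P0 = {S3,S4} | {S0,S1}.
On input R, block {S3,S4} splits into {S3} and {S4}.
The partition is now stable with 3 blocks: {S3} | {S0,S1} | {S4}.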